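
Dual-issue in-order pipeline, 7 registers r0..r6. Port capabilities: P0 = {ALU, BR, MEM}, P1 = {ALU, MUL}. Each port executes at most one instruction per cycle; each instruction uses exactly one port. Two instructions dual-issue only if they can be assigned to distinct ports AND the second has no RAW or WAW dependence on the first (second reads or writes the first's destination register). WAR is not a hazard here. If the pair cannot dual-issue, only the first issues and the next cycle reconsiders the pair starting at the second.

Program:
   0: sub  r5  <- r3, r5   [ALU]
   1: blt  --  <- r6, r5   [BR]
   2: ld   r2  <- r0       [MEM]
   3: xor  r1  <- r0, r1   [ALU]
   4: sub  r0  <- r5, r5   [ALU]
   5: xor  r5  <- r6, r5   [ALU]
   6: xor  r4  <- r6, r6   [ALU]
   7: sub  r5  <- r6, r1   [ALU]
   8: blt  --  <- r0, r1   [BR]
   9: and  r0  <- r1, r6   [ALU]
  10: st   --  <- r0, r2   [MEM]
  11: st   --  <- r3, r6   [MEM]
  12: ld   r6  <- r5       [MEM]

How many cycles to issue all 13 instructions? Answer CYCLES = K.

c0: i0 sub.ALU  RAW r5
c1: i1 blt.BR  no-port BR/MEM
c2: i2/i3 ld.MEM xor.ALU  dual
c3: i4/i5 sub.ALU xor.ALU  dual
c4: i6/i7 xor.ALU sub.ALU  dual
c5: i8/i9 blt.BR and.ALU  dual
c6: i10 st.MEM  no-port MEM/MEM
c7: i11 st.MEM  no-port MEM/MEM
c8: i12 ld.MEM  tail

CYCLES = 9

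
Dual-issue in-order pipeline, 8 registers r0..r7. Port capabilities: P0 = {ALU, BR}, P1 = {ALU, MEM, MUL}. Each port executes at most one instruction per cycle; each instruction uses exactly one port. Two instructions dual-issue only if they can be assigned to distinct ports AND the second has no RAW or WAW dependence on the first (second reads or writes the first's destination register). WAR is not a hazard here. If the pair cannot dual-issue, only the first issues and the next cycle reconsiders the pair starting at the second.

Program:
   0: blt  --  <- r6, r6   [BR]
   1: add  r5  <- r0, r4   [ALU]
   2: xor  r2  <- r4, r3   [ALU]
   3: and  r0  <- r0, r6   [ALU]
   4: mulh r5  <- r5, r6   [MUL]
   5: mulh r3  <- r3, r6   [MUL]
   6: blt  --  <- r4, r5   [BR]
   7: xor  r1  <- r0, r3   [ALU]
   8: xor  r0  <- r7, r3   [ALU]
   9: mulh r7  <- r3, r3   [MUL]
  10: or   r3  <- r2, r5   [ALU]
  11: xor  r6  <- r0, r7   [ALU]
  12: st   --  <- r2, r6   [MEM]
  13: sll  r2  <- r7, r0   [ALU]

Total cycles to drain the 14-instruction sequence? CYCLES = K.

0. blt;add @i0/i1  | dual
1. xor;and @i2/i3  | dual
2. mulh @i4  | no-port MUL/MUL
3. mulh;blt @i5/i6  | dual
4. xor;xor @i7/i8  | dual
5. mulh;or @i9/i10  | dual
6. xor @i11  | RAW r6
7. st;sll @i12/i13  | dual

CYCLES = 8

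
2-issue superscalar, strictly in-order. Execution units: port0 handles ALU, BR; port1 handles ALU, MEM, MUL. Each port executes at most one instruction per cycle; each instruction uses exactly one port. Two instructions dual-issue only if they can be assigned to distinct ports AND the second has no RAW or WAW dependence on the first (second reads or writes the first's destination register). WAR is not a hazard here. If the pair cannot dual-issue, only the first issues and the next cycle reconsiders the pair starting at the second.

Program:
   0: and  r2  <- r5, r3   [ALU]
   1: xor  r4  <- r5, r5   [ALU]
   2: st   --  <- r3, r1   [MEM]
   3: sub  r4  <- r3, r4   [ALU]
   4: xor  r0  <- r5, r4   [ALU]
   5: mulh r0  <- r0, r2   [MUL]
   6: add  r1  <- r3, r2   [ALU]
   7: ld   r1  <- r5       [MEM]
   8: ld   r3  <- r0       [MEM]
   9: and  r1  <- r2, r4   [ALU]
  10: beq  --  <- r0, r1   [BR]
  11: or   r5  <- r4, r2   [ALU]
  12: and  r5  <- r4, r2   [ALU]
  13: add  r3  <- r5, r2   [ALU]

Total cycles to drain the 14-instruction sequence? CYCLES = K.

CYCLES = 9

  cy0 -> i0/i1 (and+xor) 2-wide
  cy1 -> i2/i3 (st+sub) 2-wide
  cy2 -> i4 (xor) RAW+WAW r0
  cy3 -> i5/i6 (mulh+add) 2-wide
  cy4 -> i7 (ld) no-port MEM/MEM
  cy5 -> i8/i9 (ld+and) 2-wide
  cy6 -> i10/i11 (beq+or) 2-wide
  cy7 -> i12 (and) RAW r5
  cy8 -> i13 (add) tail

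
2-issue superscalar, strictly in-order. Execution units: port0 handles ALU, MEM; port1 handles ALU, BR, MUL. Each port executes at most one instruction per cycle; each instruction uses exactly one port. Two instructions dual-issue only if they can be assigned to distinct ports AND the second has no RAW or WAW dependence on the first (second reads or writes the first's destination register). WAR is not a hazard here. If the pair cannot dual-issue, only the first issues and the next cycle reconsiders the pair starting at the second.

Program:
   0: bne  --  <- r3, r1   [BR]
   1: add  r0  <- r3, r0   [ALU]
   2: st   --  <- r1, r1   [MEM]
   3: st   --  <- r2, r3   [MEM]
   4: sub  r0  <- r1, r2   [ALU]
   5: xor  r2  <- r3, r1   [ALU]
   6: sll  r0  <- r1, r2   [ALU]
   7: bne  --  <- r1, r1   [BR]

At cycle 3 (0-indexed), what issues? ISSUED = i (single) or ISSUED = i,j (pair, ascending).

#0 head=0: bne/add i0&i1 pair
#1 head=2: st i2 no-port MEM/MEM
#2 head=3: st/sub i3&i4 pair
#3 head=5: xor i5 RAW r2
#4 head=6: sll/bne i6&i7 pair

ISSUED = 5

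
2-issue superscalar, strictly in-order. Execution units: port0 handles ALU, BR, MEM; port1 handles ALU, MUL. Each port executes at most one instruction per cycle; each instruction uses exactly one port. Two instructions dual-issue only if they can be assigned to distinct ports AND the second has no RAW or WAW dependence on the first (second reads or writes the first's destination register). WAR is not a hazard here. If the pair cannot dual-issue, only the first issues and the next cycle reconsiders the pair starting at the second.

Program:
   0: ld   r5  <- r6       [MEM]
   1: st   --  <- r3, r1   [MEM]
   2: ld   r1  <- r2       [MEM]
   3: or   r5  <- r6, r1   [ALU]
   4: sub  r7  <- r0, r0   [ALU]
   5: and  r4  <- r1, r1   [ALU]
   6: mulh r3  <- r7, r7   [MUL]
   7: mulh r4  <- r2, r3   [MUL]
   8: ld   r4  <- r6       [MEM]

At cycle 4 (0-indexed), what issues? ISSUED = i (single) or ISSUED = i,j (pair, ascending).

ISSUED = 5,6

0. ld.MEM @i0  | no-port MEM/MEM
1. st.MEM @i1  | no-port MEM/MEM
2. ld.MEM @i2  | RAW r1
3. or.ALU sub.ALU @i3,i4  | pair
4. and.ALU mulh.MUL @i5,i6  | pair
5. mulh.MUL @i7  | WAW r4
6. ld.MEM @i8  | tail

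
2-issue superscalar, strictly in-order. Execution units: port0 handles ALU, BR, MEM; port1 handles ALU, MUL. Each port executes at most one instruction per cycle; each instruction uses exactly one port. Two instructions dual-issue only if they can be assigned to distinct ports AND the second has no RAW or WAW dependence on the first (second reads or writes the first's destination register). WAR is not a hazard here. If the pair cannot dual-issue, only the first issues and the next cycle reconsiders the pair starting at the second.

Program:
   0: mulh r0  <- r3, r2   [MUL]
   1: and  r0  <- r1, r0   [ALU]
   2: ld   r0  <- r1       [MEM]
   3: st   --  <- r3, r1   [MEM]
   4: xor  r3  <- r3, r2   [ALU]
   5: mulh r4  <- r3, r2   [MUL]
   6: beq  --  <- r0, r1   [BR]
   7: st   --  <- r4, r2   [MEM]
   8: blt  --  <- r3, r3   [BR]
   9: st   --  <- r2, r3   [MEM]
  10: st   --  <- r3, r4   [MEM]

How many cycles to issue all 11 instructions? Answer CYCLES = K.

t=0 i0:mulh.MUL ; RAW+WAW r0
t=1 i1:and.ALU ; WAW r0
t=2 i2:ld.MEM ; no-port MEM/MEM
t=3 i3+i4:st.MEM/xor.ALU ; pair
t=4 i5+i6:mulh.MUL/beq.BR ; pair
t=5 i7:st.MEM ; no-port MEM/BR
t=6 i8:blt.BR ; no-port BR/MEM
t=7 i9:st.MEM ; no-port MEM/MEM
t=8 i10:st.MEM ; tail

CYCLES = 9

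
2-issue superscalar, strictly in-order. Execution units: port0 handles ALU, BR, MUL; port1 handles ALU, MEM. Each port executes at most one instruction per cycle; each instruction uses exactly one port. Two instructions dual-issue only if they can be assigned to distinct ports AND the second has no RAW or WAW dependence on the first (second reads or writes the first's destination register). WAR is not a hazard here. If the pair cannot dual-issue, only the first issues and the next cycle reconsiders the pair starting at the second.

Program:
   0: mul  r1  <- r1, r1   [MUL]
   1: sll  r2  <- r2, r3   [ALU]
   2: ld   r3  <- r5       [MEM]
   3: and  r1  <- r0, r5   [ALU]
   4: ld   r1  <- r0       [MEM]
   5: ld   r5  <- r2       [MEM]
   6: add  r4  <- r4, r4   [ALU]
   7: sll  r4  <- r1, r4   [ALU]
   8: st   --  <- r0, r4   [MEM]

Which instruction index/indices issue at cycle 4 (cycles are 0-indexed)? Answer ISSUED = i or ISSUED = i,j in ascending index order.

#0 head=0: mul.MUL;sll.ALU i0,i1 2-wide
#1 head=2: ld.MEM;and.ALU i2,i3 2-wide
#2 head=4: ld.MEM i4 no-port MEM/MEM
#3 head=5: ld.MEM;add.ALU i5,i6 2-wide
#4 head=7: sll.ALU i7 RAW r4
#5 head=8: st.MEM i8 tail

ISSUED = 7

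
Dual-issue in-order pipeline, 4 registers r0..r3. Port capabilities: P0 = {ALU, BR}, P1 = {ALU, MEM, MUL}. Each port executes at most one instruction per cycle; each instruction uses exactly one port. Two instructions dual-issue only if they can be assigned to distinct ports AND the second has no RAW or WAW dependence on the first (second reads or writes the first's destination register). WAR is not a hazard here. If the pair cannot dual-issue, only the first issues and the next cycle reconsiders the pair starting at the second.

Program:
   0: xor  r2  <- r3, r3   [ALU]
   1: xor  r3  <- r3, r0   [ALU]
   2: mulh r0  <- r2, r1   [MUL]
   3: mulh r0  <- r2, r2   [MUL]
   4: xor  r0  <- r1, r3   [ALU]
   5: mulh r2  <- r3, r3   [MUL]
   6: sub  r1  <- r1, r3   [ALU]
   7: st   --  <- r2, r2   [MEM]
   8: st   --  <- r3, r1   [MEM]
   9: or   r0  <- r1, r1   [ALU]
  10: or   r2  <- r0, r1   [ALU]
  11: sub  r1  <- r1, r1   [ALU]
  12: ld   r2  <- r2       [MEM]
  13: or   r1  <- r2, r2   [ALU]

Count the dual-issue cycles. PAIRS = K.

PAIRS = 5

t=0 i0,i1:xor;xor ; pair
t=1 i2:mulh ; no-port MUL/MUL
t=2 i3:mulh ; WAW r0
t=3 i4,i5:xor;mulh ; pair
t=4 i6,i7:sub;st ; pair
t=5 i8,i9:st;or ; pair
t=6 i10,i11:or;sub ; pair
t=7 i12:ld ; RAW r2
t=8 i13:or ; tail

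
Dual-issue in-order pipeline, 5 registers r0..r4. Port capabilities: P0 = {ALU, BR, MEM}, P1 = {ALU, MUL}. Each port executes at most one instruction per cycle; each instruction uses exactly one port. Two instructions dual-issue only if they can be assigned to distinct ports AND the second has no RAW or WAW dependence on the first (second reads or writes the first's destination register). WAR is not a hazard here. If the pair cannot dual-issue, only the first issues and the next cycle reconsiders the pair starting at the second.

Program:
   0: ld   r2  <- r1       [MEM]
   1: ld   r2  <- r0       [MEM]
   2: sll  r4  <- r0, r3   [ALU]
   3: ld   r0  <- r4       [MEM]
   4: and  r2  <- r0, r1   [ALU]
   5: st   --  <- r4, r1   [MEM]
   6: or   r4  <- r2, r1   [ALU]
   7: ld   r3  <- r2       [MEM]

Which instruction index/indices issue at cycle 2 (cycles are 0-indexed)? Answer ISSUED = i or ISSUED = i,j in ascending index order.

  cy0 -> i0 (ld.MEM) no-port MEM/MEM
  cy1 -> i1,i2 (ld.MEM;sll.ALU) dual
  cy2 -> i3 (ld.MEM) RAW r0
  cy3 -> i4,i5 (and.ALU;st.MEM) dual
  cy4 -> i6,i7 (or.ALU;ld.MEM) dual

ISSUED = 3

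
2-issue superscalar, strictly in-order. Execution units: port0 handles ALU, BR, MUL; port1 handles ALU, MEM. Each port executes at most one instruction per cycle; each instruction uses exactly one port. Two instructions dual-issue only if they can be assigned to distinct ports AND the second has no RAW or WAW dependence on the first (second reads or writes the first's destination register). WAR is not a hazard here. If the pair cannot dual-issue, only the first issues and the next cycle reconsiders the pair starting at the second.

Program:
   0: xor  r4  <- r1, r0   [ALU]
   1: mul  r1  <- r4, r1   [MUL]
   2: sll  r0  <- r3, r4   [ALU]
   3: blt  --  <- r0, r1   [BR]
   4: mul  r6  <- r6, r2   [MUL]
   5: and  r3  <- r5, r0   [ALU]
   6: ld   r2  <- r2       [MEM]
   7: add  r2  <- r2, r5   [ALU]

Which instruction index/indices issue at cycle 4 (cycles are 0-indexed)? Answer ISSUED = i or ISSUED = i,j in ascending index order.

0. xor @i0  | RAW r4
1. mul+sll @i1+i2  | pair
2. blt @i3  | no-port BR/MUL
3. mul+and @i4+i5  | pair
4. ld @i6  | RAW+WAW r2
5. add @i7  | tail

ISSUED = 6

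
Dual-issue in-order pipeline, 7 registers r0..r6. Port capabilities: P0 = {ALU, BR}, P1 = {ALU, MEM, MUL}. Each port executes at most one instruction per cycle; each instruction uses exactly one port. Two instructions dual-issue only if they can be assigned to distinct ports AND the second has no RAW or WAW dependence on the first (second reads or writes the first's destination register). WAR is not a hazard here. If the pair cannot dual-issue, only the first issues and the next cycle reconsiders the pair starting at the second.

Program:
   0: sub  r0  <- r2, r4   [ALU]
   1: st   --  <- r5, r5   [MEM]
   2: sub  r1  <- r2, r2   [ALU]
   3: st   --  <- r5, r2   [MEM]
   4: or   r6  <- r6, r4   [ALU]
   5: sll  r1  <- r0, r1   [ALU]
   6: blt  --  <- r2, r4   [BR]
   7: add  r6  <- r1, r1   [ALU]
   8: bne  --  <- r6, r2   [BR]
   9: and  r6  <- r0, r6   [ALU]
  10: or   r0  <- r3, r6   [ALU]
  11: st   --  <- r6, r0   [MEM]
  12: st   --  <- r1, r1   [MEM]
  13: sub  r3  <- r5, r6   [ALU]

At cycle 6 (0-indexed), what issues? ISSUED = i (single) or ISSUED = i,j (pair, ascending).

ISSUED = 11

[0] i0/i1  sub/st  -- dual
[1] i2/i3  sub/st  -- dual
[2] i4/i5  or/sll  -- dual
[3] i6/i7  blt/add  -- dual
[4] i8/i9  bne/and  -- dual
[5] i10  or  -- RAW r0
[6] i11  st  -- no-port MEM/MEM
[7] i12/i13  st/sub  -- dual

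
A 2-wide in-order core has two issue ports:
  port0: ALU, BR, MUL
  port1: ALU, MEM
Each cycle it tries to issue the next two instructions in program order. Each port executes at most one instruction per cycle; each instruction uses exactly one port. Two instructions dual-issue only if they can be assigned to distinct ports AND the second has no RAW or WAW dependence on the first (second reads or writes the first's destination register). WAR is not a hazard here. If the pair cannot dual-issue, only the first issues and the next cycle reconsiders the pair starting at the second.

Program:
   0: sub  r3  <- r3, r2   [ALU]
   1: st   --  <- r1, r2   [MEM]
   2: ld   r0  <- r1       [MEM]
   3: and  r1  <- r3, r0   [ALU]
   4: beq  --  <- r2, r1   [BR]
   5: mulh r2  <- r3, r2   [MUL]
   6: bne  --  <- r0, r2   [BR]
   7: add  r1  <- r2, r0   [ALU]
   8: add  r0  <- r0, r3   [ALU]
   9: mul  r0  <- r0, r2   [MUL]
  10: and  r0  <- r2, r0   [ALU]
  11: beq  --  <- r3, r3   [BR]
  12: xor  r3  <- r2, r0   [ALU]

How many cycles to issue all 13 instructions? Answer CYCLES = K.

CYCLES = 10

[0] i0,i1  sub.ALU/st.MEM  -- 2-wide
[1] i2  ld.MEM  -- RAW r0
[2] i3  and.ALU  -- RAW r1
[3] i4  beq.BR  -- no-port BR/MUL
[4] i5  mulh.MUL  -- no-port MUL/BR
[5] i6,i7  bne.BR/add.ALU  -- 2-wide
[6] i8  add.ALU  -- RAW+WAW r0
[7] i9  mul.MUL  -- RAW+WAW r0
[8] i10,i11  and.ALU/beq.BR  -- 2-wide
[9] i12  xor.ALU  -- tail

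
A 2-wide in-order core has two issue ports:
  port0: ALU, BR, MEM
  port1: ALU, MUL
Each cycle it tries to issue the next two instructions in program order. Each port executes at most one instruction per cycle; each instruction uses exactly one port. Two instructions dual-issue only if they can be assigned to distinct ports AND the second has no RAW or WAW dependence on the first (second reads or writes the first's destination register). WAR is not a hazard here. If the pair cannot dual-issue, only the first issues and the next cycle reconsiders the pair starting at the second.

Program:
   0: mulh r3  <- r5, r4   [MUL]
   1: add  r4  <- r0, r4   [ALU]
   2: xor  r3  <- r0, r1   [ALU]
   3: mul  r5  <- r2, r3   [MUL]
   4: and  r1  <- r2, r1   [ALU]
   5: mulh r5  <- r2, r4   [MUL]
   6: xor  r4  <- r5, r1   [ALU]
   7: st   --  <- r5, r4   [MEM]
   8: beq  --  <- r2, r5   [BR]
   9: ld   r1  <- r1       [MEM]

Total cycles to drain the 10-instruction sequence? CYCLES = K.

CYCLES = 8

t=0 i0&i1:mulh.MUL+add.ALU ; 2-wide
t=1 i2:xor.ALU ; RAW r3
t=2 i3&i4:mul.MUL+and.ALU ; 2-wide
t=3 i5:mulh.MUL ; RAW r5
t=4 i6:xor.ALU ; RAW r4
t=5 i7:st.MEM ; no-port MEM/BR
t=6 i8:beq.BR ; no-port BR/MEM
t=7 i9:ld.MEM ; tail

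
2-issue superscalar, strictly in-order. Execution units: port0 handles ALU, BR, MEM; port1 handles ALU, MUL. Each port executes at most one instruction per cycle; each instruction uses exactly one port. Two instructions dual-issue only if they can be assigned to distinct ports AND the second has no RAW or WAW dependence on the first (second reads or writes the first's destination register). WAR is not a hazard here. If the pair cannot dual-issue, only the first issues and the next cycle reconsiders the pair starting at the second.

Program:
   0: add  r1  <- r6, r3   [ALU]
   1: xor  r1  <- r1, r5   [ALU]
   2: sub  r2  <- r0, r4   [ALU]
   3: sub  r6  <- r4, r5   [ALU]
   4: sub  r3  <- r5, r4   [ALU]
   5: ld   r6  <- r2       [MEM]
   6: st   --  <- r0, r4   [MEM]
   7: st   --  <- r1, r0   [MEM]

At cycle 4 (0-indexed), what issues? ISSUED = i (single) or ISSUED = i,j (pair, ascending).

ISSUED = 6

c0: i0 add.ALU  RAW+WAW r1
c1: i1/i2 xor.ALU/sub.ALU  dual
c2: i3/i4 sub.ALU/sub.ALU  dual
c3: i5 ld.MEM  no-port MEM/MEM
c4: i6 st.MEM  no-port MEM/MEM
c5: i7 st.MEM  tail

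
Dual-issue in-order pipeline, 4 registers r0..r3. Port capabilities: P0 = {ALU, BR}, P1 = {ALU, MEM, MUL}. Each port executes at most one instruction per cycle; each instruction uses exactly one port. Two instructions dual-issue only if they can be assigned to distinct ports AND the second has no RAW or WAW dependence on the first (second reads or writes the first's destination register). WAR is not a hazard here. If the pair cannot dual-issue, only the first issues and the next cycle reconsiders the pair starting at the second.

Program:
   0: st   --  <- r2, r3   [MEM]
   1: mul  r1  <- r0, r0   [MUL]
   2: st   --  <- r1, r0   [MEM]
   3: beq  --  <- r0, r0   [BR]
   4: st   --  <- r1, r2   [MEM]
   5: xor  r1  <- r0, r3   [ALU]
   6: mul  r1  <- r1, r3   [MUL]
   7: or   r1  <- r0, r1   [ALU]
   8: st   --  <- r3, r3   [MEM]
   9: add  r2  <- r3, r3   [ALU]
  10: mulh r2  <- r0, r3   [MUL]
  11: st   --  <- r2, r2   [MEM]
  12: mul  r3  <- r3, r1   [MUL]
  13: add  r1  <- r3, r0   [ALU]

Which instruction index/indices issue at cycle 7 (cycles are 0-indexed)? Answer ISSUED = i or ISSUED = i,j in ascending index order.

ISSUED = 10

0. st.MEM @i0  | no-port MEM/MUL
1. mul.MUL @i1  | no-port MUL/MEM
2. st.MEM;beq.BR @i2&i3  | dual
3. st.MEM;xor.ALU @i4&i5  | dual
4. mul.MUL @i6  | RAW+WAW r1
5. or.ALU;st.MEM @i7&i8  | dual
6. add.ALU @i9  | WAW r2
7. mulh.MUL @i10  | no-port MUL/MEM
8. st.MEM @i11  | no-port MEM/MUL
9. mul.MUL @i12  | RAW r3
10. add.ALU @i13  | tail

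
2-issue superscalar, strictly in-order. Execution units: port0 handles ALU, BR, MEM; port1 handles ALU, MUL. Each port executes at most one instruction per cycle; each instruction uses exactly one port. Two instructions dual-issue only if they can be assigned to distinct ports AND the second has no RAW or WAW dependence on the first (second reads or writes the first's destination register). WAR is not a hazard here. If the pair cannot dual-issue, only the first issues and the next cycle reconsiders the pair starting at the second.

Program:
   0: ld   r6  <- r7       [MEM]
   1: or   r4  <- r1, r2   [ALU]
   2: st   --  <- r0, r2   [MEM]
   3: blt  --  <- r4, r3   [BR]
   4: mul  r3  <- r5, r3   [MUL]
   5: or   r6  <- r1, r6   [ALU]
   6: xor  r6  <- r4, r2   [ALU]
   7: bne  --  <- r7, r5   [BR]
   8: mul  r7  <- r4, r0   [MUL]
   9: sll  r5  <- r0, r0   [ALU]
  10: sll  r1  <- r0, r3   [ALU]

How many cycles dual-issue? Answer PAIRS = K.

PAIRS = 4

t=0 i0+i1:ld;or ; 2-wide
t=1 i2:st ; no-port MEM/BR
t=2 i3+i4:blt;mul ; 2-wide
t=3 i5:or ; WAW r6
t=4 i6+i7:xor;bne ; 2-wide
t=5 i8+i9:mul;sll ; 2-wide
t=6 i10:sll ; tail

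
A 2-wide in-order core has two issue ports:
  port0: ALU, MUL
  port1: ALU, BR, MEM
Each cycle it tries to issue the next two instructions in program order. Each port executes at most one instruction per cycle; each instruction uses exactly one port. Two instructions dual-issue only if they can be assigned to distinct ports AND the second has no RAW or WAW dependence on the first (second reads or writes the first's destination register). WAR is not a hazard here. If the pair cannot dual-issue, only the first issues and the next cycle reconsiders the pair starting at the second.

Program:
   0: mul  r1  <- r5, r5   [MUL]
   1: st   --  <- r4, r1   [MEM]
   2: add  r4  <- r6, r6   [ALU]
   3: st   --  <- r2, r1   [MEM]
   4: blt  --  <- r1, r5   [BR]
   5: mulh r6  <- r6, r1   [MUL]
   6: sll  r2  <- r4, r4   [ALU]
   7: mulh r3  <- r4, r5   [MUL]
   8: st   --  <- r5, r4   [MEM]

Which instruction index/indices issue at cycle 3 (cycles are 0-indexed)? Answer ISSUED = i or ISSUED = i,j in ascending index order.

#0 head=0: mul i0 RAW r1
#1 head=1: st add i1,i2 pair
#2 head=3: st i3 no-port MEM/BR
#3 head=4: blt mulh i4,i5 pair
#4 head=6: sll mulh i6,i7 pair
#5 head=8: st i8 tail

ISSUED = 4,5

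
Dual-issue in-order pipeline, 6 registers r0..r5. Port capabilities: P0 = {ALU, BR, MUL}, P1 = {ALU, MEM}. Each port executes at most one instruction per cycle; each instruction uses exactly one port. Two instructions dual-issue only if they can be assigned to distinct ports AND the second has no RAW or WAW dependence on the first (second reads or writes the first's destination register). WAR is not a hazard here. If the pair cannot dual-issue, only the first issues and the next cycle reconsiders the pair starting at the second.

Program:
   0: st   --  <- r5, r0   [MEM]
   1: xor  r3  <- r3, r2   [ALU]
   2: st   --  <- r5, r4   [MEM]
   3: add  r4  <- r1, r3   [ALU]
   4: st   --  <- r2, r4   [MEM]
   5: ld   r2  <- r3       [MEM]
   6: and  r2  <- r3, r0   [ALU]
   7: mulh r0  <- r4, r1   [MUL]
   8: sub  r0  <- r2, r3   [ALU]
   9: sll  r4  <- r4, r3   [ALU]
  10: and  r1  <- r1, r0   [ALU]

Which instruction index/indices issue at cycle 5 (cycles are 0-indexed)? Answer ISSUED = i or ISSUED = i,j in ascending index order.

c0: i0&i1 st xor  2-wide
c1: i2&i3 st add  2-wide
c2: i4 st  no-port MEM/MEM
c3: i5 ld  WAW r2
c4: i6&i7 and mulh  2-wide
c5: i8&i9 sub sll  2-wide
c6: i10 and  tail

ISSUED = 8,9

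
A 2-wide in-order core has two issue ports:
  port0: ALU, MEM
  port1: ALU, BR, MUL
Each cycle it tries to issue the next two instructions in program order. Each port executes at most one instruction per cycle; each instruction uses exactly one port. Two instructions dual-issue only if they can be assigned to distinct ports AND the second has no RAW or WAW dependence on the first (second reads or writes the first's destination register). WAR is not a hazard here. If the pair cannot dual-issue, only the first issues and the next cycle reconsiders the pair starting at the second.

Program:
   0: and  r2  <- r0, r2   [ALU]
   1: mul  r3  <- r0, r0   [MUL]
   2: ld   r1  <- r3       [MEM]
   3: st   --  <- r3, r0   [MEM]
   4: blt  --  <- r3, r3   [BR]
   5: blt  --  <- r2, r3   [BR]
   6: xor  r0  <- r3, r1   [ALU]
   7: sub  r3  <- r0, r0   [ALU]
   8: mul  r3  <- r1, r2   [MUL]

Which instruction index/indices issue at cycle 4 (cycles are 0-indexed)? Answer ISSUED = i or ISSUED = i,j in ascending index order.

ISSUED = 7

0. and mul @i0&i1  | pair
1. ld @i2  | no-port MEM/MEM
2. st blt @i3&i4  | pair
3. blt xor @i5&i6  | pair
4. sub @i7  | WAW r3
5. mul @i8  | tail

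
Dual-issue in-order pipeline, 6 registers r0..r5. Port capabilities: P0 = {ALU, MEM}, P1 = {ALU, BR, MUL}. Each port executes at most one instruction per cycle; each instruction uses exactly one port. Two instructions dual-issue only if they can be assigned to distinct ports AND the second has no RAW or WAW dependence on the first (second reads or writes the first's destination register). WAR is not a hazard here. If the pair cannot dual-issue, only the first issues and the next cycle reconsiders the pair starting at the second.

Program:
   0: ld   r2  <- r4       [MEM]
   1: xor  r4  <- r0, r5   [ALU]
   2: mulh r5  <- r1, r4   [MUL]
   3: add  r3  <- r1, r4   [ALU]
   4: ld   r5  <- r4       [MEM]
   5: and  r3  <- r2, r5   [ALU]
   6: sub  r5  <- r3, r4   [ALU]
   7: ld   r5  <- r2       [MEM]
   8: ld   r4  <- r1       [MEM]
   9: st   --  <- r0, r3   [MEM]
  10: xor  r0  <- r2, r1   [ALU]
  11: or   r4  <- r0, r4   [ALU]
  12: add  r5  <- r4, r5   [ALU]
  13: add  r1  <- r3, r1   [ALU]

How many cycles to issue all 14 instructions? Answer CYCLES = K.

CYCLES = 10

0. ld.MEM xor.ALU @i0/i1  | dual
1. mulh.MUL add.ALU @i2/i3  | dual
2. ld.MEM @i4  | RAW r5
3. and.ALU @i5  | RAW r3
4. sub.ALU @i6  | WAW r5
5. ld.MEM @i7  | no-port MEM/MEM
6. ld.MEM @i8  | no-port MEM/MEM
7. st.MEM xor.ALU @i9/i10  | dual
8. or.ALU @i11  | RAW r4
9. add.ALU add.ALU @i12/i13  | dual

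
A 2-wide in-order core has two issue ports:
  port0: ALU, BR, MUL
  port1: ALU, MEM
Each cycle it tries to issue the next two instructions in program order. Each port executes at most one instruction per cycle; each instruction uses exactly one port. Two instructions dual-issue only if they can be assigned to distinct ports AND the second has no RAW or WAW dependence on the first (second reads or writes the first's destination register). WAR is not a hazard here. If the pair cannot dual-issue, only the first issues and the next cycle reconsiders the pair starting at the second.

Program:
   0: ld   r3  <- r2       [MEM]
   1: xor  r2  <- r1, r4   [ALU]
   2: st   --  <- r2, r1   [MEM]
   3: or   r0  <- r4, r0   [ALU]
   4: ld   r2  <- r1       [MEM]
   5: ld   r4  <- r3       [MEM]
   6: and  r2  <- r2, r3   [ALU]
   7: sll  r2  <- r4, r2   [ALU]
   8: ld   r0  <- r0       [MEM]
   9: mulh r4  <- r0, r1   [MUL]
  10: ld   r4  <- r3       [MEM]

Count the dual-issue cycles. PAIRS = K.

PAIRS = 4

c0: i0,i1 ld.MEM;xor.ALU  dual
c1: i2,i3 st.MEM;or.ALU  dual
c2: i4 ld.MEM  no-port MEM/MEM
c3: i5,i6 ld.MEM;and.ALU  dual
c4: i7,i8 sll.ALU;ld.MEM  dual
c5: i9 mulh.MUL  WAW r4
c6: i10 ld.MEM  tail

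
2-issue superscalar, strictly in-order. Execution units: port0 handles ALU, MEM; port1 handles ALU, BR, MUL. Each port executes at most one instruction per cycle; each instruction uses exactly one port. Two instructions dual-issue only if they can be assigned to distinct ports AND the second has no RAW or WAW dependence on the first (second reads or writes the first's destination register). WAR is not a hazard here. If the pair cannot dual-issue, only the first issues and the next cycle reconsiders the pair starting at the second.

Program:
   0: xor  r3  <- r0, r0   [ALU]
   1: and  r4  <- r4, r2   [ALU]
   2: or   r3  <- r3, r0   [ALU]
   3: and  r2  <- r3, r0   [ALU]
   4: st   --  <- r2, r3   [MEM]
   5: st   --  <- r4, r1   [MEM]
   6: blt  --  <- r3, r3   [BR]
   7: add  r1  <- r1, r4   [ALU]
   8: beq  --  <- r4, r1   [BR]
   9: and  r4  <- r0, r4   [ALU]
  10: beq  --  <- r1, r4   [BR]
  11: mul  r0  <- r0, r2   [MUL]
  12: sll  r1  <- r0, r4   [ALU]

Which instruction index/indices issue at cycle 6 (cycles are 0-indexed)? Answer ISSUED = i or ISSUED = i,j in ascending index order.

ISSUED = 8,9

#0 head=0: xor;and i0&i1 pair
#1 head=2: or i2 RAW r3
#2 head=3: and i3 RAW r2
#3 head=4: st i4 no-port MEM/MEM
#4 head=5: st;blt i5&i6 pair
#5 head=7: add i7 RAW r1
#6 head=8: beq;and i8&i9 pair
#7 head=10: beq i10 no-port BR/MUL
#8 head=11: mul i11 RAW r0
#9 head=12: sll i12 tail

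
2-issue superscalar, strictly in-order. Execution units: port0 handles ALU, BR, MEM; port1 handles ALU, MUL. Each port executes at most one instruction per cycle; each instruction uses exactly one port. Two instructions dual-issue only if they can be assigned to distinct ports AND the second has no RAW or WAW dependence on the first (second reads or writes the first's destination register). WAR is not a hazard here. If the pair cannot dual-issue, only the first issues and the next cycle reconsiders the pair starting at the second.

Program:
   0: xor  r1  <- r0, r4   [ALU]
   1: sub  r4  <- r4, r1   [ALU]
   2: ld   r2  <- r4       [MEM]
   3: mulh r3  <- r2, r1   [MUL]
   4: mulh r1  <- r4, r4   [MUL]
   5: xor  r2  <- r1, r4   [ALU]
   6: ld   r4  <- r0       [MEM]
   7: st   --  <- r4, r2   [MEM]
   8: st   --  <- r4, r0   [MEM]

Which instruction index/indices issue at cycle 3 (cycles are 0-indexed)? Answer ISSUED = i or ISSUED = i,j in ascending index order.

ISSUED = 3

c0: i0 xor.ALU  RAW r1
c1: i1 sub.ALU  RAW r4
c2: i2 ld.MEM  RAW r2
c3: i3 mulh.MUL  no-port MUL/MUL
c4: i4 mulh.MUL  RAW r1
c5: i5+i6 xor.ALU ld.MEM  dual
c6: i7 st.MEM  no-port MEM/MEM
c7: i8 st.MEM  tail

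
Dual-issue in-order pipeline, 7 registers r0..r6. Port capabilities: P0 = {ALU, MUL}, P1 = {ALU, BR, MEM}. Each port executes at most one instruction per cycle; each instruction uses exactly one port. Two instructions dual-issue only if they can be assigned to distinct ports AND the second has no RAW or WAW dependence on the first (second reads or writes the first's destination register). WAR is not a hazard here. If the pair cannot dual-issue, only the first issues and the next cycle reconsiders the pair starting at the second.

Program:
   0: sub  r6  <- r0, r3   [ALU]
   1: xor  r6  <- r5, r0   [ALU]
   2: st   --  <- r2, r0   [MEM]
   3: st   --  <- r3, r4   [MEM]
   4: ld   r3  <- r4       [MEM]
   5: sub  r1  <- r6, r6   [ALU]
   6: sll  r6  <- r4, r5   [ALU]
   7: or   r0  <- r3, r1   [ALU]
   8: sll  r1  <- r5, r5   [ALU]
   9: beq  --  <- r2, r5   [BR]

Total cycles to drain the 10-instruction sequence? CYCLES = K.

CYCLES = 6

c0: i0 sub  WAW r6
c1: i1+i2 xor;st  2-wide
c2: i3 st  no-port MEM/MEM
c3: i4+i5 ld;sub  2-wide
c4: i6+i7 sll;or  2-wide
c5: i8+i9 sll;beq  2-wide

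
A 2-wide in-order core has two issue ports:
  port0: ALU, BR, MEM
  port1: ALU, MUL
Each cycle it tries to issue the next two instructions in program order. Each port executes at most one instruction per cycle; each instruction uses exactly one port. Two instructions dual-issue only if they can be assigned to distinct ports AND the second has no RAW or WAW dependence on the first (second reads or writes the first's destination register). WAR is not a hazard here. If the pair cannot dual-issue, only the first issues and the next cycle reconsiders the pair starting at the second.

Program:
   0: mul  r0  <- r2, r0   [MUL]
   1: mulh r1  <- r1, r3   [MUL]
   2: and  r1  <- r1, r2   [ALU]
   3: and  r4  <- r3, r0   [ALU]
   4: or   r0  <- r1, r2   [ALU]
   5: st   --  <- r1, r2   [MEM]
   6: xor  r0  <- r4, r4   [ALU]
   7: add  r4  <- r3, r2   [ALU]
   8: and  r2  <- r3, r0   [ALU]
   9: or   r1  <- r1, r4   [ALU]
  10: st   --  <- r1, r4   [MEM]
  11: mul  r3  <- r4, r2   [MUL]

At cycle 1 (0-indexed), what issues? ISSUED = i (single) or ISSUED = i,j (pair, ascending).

ISSUED = 1

#0 head=0: mul.MUL i0 no-port MUL/MUL
#1 head=1: mulh.MUL i1 RAW+WAW r1
#2 head=2: and.ALU and.ALU i2/i3 2-wide
#3 head=4: or.ALU st.MEM i4/i5 2-wide
#4 head=6: xor.ALU add.ALU i6/i7 2-wide
#5 head=8: and.ALU or.ALU i8/i9 2-wide
#6 head=10: st.MEM mul.MUL i10/i11 2-wide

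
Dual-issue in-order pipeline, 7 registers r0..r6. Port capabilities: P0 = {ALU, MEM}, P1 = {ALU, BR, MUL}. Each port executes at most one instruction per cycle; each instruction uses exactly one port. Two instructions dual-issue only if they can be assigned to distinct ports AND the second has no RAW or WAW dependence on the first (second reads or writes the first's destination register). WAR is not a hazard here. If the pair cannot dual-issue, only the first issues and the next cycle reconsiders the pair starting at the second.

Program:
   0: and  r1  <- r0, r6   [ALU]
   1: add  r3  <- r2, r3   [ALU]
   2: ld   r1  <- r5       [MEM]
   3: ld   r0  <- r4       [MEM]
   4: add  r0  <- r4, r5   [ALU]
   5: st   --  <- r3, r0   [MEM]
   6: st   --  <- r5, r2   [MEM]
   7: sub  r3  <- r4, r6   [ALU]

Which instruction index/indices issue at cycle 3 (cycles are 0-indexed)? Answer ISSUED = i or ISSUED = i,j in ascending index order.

ISSUED = 4

  cy0 -> i0&i1 (and/add) pair
  cy1 -> i2 (ld) no-port MEM/MEM
  cy2 -> i3 (ld) WAW r0
  cy3 -> i4 (add) RAW r0
  cy4 -> i5 (st) no-port MEM/MEM
  cy5 -> i6&i7 (st/sub) pair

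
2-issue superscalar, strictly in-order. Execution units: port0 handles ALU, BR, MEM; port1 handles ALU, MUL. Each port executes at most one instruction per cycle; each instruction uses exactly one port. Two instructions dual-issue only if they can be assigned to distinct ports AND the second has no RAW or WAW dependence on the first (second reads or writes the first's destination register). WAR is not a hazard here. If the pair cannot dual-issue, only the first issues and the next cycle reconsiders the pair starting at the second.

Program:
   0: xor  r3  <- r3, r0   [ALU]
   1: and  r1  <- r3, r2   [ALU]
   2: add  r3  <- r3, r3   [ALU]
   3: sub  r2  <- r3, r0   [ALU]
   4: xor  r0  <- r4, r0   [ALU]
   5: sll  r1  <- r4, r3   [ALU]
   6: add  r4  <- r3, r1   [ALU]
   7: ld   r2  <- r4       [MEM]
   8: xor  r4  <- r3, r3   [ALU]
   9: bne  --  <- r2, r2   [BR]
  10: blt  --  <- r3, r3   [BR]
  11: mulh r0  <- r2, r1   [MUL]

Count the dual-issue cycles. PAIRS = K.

PAIRS = 4

0. xor @i0  | RAW r3
1. and+add @i1&i2  | pair
2. sub+xor @i3&i4  | pair
3. sll @i5  | RAW r1
4. add @i6  | RAW r4
5. ld+xor @i7&i8  | pair
6. bne @i9  | no-port BR/BR
7. blt+mulh @i10&i11  | pair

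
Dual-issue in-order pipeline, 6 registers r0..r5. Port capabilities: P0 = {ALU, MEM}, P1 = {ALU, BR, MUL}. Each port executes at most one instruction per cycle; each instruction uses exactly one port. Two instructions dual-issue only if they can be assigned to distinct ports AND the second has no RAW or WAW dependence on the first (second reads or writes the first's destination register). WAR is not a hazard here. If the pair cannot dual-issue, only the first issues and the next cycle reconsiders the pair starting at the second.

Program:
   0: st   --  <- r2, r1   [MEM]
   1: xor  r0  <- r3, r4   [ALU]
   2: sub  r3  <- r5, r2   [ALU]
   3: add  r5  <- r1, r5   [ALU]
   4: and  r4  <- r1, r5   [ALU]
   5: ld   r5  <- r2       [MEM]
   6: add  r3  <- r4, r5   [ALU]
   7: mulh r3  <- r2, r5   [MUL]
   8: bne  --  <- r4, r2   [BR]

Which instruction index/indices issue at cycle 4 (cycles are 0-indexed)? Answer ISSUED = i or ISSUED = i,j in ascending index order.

ISSUED = 7

[0] i0/i1  st.MEM xor.ALU  -- 2-wide
[1] i2/i3  sub.ALU add.ALU  -- 2-wide
[2] i4/i5  and.ALU ld.MEM  -- 2-wide
[3] i6  add.ALU  -- WAW r3
[4] i7  mulh.MUL  -- no-port MUL/BR
[5] i8  bne.BR  -- tail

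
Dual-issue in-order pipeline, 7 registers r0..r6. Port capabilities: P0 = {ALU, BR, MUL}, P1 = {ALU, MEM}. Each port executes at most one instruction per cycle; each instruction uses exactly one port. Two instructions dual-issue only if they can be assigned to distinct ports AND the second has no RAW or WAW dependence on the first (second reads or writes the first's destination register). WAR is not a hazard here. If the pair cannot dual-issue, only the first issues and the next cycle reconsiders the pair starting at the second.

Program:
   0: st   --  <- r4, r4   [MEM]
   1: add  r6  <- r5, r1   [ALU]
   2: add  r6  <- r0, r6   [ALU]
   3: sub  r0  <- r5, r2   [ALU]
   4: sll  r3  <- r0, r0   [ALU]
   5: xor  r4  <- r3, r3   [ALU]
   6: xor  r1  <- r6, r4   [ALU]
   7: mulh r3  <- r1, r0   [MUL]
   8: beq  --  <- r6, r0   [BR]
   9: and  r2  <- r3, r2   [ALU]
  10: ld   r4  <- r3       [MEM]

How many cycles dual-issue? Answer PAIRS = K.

PAIRS = 3

t=0 i0/i1:st.MEM;add.ALU ; pair
t=1 i2/i3:add.ALU;sub.ALU ; pair
t=2 i4:sll.ALU ; RAW r3
t=3 i5:xor.ALU ; RAW r4
t=4 i6:xor.ALU ; RAW r1
t=5 i7:mulh.MUL ; no-port MUL/BR
t=6 i8/i9:beq.BR;and.ALU ; pair
t=7 i10:ld.MEM ; tail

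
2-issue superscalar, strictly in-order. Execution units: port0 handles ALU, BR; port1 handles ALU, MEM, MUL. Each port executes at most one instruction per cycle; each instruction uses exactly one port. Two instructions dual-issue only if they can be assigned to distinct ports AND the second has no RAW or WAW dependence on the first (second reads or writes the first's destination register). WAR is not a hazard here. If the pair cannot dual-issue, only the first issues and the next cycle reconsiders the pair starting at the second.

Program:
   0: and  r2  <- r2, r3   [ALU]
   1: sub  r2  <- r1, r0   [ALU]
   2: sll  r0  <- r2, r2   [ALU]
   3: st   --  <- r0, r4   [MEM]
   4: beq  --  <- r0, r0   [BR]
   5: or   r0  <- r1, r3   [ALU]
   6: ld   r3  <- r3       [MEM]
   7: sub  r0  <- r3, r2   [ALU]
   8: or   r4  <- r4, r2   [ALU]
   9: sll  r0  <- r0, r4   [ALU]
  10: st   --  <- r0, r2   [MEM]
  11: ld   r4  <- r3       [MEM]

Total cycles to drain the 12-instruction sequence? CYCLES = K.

CYCLES = 9

c0: i0 and  WAW r2
c1: i1 sub  RAW r2
c2: i2 sll  RAW r0
c3: i3+i4 st beq  2-wide
c4: i5+i6 or ld  2-wide
c5: i7+i8 sub or  2-wide
c6: i9 sll  RAW r0
c7: i10 st  no-port MEM/MEM
c8: i11 ld  tail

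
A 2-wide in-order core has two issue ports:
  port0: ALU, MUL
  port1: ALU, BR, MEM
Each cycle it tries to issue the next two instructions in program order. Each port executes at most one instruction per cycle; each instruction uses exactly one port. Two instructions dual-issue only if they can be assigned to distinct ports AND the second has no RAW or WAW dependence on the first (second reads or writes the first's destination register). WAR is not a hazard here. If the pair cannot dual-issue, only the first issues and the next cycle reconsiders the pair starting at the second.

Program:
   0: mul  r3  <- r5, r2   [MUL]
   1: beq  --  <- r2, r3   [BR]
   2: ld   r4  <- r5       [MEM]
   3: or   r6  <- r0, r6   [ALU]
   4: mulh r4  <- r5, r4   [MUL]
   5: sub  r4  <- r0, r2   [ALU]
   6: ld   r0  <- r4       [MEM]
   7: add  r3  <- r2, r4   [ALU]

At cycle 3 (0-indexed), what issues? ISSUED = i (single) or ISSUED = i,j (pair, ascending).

ISSUED = 4

c0: i0 mul  RAW r3
c1: i1 beq  no-port BR/MEM
c2: i2/i3 ld/or  dual
c3: i4 mulh  WAW r4
c4: i5 sub  RAW r4
c5: i6/i7 ld/add  dual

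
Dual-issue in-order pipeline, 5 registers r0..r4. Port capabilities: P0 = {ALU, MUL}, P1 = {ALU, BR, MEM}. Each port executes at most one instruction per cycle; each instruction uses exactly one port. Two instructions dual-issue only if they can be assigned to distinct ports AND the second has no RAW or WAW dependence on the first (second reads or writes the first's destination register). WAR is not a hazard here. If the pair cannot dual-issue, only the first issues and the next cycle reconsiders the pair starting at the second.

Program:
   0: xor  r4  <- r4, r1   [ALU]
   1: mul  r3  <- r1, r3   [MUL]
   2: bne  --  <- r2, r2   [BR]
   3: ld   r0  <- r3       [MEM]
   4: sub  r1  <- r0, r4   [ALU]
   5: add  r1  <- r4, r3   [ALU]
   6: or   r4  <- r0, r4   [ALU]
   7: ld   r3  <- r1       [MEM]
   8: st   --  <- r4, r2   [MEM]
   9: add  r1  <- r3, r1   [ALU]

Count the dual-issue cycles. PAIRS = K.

[0] i0,i1  xor mul  -- 2-wide
[1] i2  bne  -- no-port BR/MEM
[2] i3  ld  -- RAW r0
[3] i4  sub  -- WAW r1
[4] i5,i6  add or  -- 2-wide
[5] i7  ld  -- no-port MEM/MEM
[6] i8,i9  st add  -- 2-wide

PAIRS = 3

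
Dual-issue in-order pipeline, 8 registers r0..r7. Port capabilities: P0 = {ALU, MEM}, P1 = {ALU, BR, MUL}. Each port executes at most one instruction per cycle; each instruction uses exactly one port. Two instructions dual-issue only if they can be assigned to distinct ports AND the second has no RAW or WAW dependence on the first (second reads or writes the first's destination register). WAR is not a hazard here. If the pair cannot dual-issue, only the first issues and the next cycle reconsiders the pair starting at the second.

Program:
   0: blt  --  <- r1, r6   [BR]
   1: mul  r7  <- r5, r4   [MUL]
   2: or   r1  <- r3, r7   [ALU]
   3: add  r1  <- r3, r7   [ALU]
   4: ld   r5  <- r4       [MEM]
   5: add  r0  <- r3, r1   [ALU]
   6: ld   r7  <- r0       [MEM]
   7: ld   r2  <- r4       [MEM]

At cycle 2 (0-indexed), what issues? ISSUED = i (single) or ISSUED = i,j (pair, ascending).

ISSUED = 2

t=0 i0:blt ; no-port BR/MUL
t=1 i1:mul ; RAW r7
t=2 i2:or ; WAW r1
t=3 i3,i4:add;ld ; pair
t=4 i5:add ; RAW r0
t=5 i6:ld ; no-port MEM/MEM
t=6 i7:ld ; tail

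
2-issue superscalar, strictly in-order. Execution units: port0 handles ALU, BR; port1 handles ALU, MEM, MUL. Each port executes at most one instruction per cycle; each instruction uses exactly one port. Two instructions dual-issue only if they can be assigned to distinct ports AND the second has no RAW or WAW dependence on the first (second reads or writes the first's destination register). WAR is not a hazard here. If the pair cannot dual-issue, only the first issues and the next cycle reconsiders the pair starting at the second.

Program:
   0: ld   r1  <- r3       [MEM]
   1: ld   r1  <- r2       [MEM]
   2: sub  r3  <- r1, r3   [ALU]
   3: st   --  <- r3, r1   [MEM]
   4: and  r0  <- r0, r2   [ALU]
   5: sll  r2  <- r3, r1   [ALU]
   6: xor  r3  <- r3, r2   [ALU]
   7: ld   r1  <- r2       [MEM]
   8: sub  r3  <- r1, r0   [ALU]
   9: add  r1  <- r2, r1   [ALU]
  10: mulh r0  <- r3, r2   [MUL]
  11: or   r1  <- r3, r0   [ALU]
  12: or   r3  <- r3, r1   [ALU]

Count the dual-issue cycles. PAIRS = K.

PAIRS = 3

#0 head=0: ld.MEM i0 no-port MEM/MEM
#1 head=1: ld.MEM i1 RAW r1
#2 head=2: sub.ALU i2 RAW r3
#3 head=3: st.MEM;and.ALU i3+i4 2-wide
#4 head=5: sll.ALU i5 RAW r2
#5 head=6: xor.ALU;ld.MEM i6+i7 2-wide
#6 head=8: sub.ALU;add.ALU i8+i9 2-wide
#7 head=10: mulh.MUL i10 RAW r0
#8 head=11: or.ALU i11 RAW r1
#9 head=12: or.ALU i12 tail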